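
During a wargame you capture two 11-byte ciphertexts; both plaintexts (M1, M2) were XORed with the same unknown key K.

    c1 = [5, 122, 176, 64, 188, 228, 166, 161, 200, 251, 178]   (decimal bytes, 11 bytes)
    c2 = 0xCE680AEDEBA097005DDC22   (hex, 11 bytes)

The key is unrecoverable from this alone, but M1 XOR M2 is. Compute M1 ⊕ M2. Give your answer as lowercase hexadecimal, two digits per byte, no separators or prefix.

c1 ⊕ c2 = (M1 ⊕ K) ⊕ (M2 ⊕ K) = M1 ⊕ M2 — the shared key cancels under XOR.
05 xor ce = cb
7a xor 68 = 12
b0 xor 0a = ba
40 xor ed = ad
bc xor eb = 57
e4 xor a0 = 44
a6 xor 97 = 31
a1 xor 00 = a1
c8 xor 5d = 95
fb xor dc = 27
b2 xor 22 = 90

cb12baad574431a1952790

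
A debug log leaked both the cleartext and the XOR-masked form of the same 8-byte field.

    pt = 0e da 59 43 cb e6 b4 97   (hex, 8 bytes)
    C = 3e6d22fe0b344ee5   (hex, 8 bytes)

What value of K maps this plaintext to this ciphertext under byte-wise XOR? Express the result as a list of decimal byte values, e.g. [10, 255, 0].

Since C = pt ⊕ K, XORing both sides with pt gives K = pt ⊕ C.
0e XOR 3e = 30
da XOR 6d = b7
59 XOR 22 = 7b
43 XOR fe = bd
cb XOR 0b = c0
e6 XOR 34 = d2
b4 XOR 4e = fa
97 XOR e5 = 72

[48, 183, 123, 189, 192, 210, 250, 114]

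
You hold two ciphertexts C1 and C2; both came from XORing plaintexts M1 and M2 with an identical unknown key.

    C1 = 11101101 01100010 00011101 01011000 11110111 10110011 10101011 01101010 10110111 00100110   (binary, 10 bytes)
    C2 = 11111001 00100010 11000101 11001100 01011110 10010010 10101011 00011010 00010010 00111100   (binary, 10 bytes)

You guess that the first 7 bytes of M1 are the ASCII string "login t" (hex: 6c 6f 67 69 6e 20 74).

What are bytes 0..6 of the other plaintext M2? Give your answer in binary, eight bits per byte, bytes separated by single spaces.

01111000 00101111 10111111 11111101 11000111 00000001 01110100

First, C1 ⊕ C2 = (M1 ⊕ K) ⊕ (M2 ⊕ K) = M1 ⊕ M2, so the key drops out. Then M2 = (M1 ⊕ M2) ⊕ M1 over the first 7 bytes.
byte 0: (ed XOR f9) XOR 6c = 14 XOR 6c = 78
byte 1: (62 XOR 22) XOR 6f = 40 XOR 6f = 2f
byte 2: (1d XOR c5) XOR 67 = d8 XOR 67 = bf
byte 3: (58 XOR cc) XOR 69 = 94 XOR 69 = fd
byte 4: (f7 XOR 5e) XOR 6e = a9 XOR 6e = c7
byte 5: (b3 XOR 92) XOR 20 = 21 XOR 20 = 01
byte 6: (ab XOR ab) XOR 74 = 00 XOR 74 = 74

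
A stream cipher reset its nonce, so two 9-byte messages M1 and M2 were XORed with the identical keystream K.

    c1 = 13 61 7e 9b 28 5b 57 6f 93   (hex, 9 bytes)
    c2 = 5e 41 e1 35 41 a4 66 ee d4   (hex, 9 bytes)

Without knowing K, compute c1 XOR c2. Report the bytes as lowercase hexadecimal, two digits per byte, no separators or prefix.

4d209fae69ff318147

c1 ⊕ c2 = (M1 ⊕ K) ⊕ (M2 ⊕ K) = M1 ⊕ M2 — the shared key cancels under XOR.
00010011 ⊕ 01011110 = 01001101
01100001 ⊕ 01000001 = 00100000
01111110 ⊕ 11100001 = 10011111
10011011 ⊕ 00110101 = 10101110
00101000 ⊕ 01000001 = 01101001
01011011 ⊕ 10100100 = 11111111
01010111 ⊕ 01100110 = 00110001
01101111 ⊕ 11101110 = 10000001
10010011 ⊕ 11010100 = 01000111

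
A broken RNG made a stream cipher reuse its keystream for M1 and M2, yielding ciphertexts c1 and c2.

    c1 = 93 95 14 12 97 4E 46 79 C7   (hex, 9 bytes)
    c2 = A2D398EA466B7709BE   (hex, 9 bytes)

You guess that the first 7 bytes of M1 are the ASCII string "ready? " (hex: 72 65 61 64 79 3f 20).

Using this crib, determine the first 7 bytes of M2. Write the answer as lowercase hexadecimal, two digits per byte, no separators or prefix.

First, c1 ⊕ c2 = (M1 ⊕ K) ⊕ (M2 ⊕ K) = M1 ⊕ M2, so the key drops out. Then M2 = (M1 ⊕ M2) ⊕ M1 over the first 7 bytes.
byte 0: (93 xor a2) xor 72 = 31 xor 72 = 43
byte 1: (95 xor d3) xor 65 = 46 xor 65 = 23
byte 2: (14 xor 98) xor 61 = 8c xor 61 = ed
byte 3: (12 xor ea) xor 64 = f8 xor 64 = 9c
byte 4: (97 xor 46) xor 79 = d1 xor 79 = a8
byte 5: (4e xor 6b) xor 3f = 25 xor 3f = 1a
byte 6: (46 xor 77) xor 20 = 31 xor 20 = 11

4323ed9ca81a11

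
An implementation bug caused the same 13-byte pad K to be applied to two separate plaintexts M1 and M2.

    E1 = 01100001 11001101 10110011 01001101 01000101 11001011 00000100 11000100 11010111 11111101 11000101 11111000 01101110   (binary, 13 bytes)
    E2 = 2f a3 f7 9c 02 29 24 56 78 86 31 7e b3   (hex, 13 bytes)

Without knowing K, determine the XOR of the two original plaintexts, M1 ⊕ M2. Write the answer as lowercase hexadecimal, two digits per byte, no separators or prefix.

E1 ⊕ E2 = (M1 ⊕ K) ⊕ (M2 ⊕ K) = M1 ⊕ M2 — the shared key cancels under XOR.
 97 XOR  47 =  78
205 XOR 163 = 110
179 XOR 247 =  68
 77 XOR 156 = 209
 69 XOR   2 =  71
203 XOR  41 = 226
  4 XOR  36 =  32
196 XOR  86 = 146
215 XOR 120 = 175
253 XOR 134 = 123
197 XOR  49 = 244
248 XOR 126 = 134
110 XOR 179 = 221

4e6e44d147e22092af7bf486dd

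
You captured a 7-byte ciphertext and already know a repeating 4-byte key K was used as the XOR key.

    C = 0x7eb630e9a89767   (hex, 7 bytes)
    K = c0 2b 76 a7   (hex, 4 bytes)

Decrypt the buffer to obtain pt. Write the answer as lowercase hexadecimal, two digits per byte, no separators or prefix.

The 4-byte key repeats, so the effective keystream is c0 2b 76 a7 c0 2b 76.
byte 0: 126 ^ 192 = 190
byte 1: 182 ^  43 = 157
byte 2:  48 ^ 118 =  70
byte 3: 233 ^ 167 =  78
byte 4: 168 ^ 192 = 104
byte 5: 151 ^  43 = 188
byte 6: 103 ^ 118 =  17

be9d464e68bc11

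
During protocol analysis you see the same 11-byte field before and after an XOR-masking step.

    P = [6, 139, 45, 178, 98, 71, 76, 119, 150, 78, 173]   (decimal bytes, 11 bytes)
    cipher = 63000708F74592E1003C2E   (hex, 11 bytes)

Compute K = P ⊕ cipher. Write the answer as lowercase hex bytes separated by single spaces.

65 8b 2a ba 95 02 de 96 96 72 83

Since cipher = P ⊕ K, XORing both sides with P gives K = P ⊕ cipher.
  6 xor  99 = 101
139 xor   0 = 139
 45 xor   7 =  42
178 xor   8 = 186
 98 xor 247 = 149
 71 xor  69 =   2
 76 xor 146 = 222
119 xor 225 = 150
150 xor   0 = 150
 78 xor  60 = 114
173 xor  46 = 131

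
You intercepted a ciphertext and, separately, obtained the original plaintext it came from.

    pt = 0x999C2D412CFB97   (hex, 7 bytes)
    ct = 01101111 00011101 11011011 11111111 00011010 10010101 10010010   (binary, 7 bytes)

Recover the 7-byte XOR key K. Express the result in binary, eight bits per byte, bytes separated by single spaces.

11110110 10000001 11110110 10111110 00110110 01101110 00000101

Since ct = pt ⊕ K, XORing both sides with pt gives K = pt ⊕ ct.
99 ⊕ 6f = f6
9c ⊕ 1d = 81
2d ⊕ db = f6
41 ⊕ ff = be
2c ⊕ 1a = 36
fb ⊕ 95 = 6e
97 ⊕ 92 = 05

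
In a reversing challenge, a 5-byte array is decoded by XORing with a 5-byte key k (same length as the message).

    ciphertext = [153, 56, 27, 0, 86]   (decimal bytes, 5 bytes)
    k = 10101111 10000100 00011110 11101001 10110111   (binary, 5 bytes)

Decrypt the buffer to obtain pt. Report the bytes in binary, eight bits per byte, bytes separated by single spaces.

00110110 10111100 00000101 11101001 11100001

99 xor af = 36
38 xor 84 = bc
1b xor 1e = 05
00 xor e9 = e9
56 xor b7 = e1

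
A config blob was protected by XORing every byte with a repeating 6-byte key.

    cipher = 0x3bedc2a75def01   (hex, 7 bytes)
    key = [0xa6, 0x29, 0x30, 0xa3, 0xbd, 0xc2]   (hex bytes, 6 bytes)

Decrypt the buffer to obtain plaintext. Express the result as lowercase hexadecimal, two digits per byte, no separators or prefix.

9dc4f204e02da7

The 6-byte key repeats, so the effective keystream is a6 29 30 a3 bd c2 a6.
byte 0: 3b xor a6 = 9d
byte 1: ed xor 29 = c4
byte 2: c2 xor 30 = f2
byte 3: a7 xor a3 = 04
byte 4: 5d xor bd = e0
byte 5: ef xor c2 = 2d
byte 6: 01 xor a6 = a7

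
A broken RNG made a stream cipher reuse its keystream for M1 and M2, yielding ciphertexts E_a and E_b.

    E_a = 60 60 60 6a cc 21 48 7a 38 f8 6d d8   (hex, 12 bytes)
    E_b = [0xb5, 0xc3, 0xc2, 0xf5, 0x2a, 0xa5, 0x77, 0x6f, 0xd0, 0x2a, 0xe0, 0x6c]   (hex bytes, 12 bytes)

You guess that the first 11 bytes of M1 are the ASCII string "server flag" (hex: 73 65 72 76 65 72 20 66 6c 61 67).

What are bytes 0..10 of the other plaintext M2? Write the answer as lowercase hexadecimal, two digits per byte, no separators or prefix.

First, E_a ⊕ E_b = (M1 ⊕ K) ⊕ (M2 ⊕ K) = M1 ⊕ M2, so the key drops out. Then M2 = (M1 ⊕ M2) ⊕ M1 over the first 11 bytes.
byte 0: (60 ⊕ b5) ⊕ 73 = d5 ⊕ 73 = a6
byte 1: (60 ⊕ c3) ⊕ 65 = a3 ⊕ 65 = c6
byte 2: (60 ⊕ c2) ⊕ 72 = a2 ⊕ 72 = d0
byte 3: (6a ⊕ f5) ⊕ 76 = 9f ⊕ 76 = e9
byte 4: (cc ⊕ 2a) ⊕ 65 = e6 ⊕ 65 = 83
byte 5: (21 ⊕ a5) ⊕ 72 = 84 ⊕ 72 = f6
byte 6: (48 ⊕ 77) ⊕ 20 = 3f ⊕ 20 = 1f
byte 7: (7a ⊕ 6f) ⊕ 66 = 15 ⊕ 66 = 73
byte 8: (38 ⊕ d0) ⊕ 6c = e8 ⊕ 6c = 84
byte 9: (f8 ⊕ 2a) ⊕ 61 = d2 ⊕ 61 = b3
byte 10: (6d ⊕ e0) ⊕ 67 = 8d ⊕ 67 = ea

a6c6d0e983f61f7384b3ea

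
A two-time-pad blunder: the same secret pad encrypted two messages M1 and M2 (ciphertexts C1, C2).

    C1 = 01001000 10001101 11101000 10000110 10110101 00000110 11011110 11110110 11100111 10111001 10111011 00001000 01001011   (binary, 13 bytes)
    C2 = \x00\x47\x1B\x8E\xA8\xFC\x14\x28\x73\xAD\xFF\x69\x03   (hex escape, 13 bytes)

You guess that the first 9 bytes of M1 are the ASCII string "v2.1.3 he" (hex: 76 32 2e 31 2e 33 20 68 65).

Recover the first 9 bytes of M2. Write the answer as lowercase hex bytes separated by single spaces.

First, C1 ⊕ C2 = (M1 ⊕ K) ⊕ (M2 ⊕ K) = M1 ⊕ M2, so the key drops out. Then M2 = (M1 ⊕ M2) ⊕ M1 over the first 9 bytes.
byte 0: (48 XOR 00) XOR 76 = 48 XOR 76 = 3e
byte 1: (8d XOR 47) XOR 32 = ca XOR 32 = f8
byte 2: (e8 XOR 1b) XOR 2e = f3 XOR 2e = dd
byte 3: (86 XOR 8e) XOR 31 = 08 XOR 31 = 39
byte 4: (b5 XOR a8) XOR 2e = 1d XOR 2e = 33
byte 5: (06 XOR fc) XOR 33 = fa XOR 33 = c9
byte 6: (de XOR 14) XOR 20 = ca XOR 20 = ea
byte 7: (f6 XOR 28) XOR 68 = de XOR 68 = b6
byte 8: (e7 XOR 73) XOR 65 = 94 XOR 65 = f1

3e f8 dd 39 33 c9 ea b6 f1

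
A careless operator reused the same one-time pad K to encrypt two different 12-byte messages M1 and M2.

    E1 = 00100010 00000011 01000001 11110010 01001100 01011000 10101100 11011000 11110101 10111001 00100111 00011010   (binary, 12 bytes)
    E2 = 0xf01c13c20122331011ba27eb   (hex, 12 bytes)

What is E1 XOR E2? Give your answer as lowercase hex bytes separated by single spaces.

E1 ⊕ E2 = (M1 ⊕ K) ⊕ (M2 ⊕ K) = M1 ⊕ M2 — the shared key cancels under XOR.
byte 0: 22 XOR f0 = d2
byte 1: 03 XOR 1c = 1f
byte 2: 41 XOR 13 = 52
byte 3: f2 XOR c2 = 30
byte 4: 4c XOR 01 = 4d
byte 5: 58 XOR 22 = 7a
byte 6: ac XOR 33 = 9f
byte 7: d8 XOR 10 = c8
byte 8: f5 XOR 11 = e4
byte 9: b9 XOR ba = 03
byte 10: 27 XOR 27 = 00
byte 11: 1a XOR eb = f1

d2 1f 52 30 4d 7a 9f c8 e4 03 00 f1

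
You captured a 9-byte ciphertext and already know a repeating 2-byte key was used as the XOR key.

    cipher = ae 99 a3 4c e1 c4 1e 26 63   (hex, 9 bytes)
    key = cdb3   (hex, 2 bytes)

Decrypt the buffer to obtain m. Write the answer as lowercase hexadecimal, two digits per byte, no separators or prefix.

The 2-byte key repeats, so the effective keystream is cd b3 cd b3 cd b3 cd b3 cd.
byte 0: ae XOR cd = 63
byte 1: 99 XOR b3 = 2a
byte 2: a3 XOR cd = 6e
byte 3: 4c XOR b3 = ff
byte 4: e1 XOR cd = 2c
byte 5: c4 XOR b3 = 77
byte 6: 1e XOR cd = d3
byte 7: 26 XOR b3 = 95
byte 8: 63 XOR cd = ae

632a6eff2c77d395ae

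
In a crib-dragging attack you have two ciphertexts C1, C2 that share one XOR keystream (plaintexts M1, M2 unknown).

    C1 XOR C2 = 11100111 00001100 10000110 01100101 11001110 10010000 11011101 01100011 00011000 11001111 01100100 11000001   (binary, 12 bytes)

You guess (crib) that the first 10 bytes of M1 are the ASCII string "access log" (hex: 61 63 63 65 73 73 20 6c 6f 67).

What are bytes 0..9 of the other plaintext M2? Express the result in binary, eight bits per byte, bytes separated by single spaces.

Since C1 ⊕ C2 = M1 ⊕ M2, XORing with the guessed M1 bytes yields the corresponding M2 bytes: M2 = (C1 ⊕ C2) ⊕ M1.
byte 0: e7 ^ 61 = 86
byte 1: 0c ^ 63 = 6f
byte 2: 86 ^ 63 = e5
byte 3: 65 ^ 65 = 00
byte 4: ce ^ 73 = bd
byte 5: 90 ^ 73 = e3
byte 6: dd ^ 20 = fd
byte 7: 63 ^ 6c = 0f
byte 8: 18 ^ 6f = 77
byte 9: cf ^ 67 = a8

10000110 01101111 11100101 00000000 10111101 11100011 11111101 00001111 01110111 10101000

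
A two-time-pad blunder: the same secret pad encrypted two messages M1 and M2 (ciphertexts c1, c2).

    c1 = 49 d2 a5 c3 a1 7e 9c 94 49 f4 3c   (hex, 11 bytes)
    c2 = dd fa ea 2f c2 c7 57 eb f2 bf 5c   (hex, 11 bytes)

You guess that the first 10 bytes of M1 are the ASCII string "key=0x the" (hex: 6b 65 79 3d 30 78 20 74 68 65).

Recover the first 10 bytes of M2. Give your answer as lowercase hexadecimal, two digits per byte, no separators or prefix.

First, c1 ⊕ c2 = (M1 ⊕ K) ⊕ (M2 ⊕ K) = M1 ⊕ M2, so the key drops out. Then M2 = (M1 ⊕ M2) ⊕ M1 over the first 10 bytes.
byte 0: (49 ⊕ dd) ⊕ 6b = 94 ⊕ 6b = ff
byte 1: (d2 ⊕ fa) ⊕ 65 = 28 ⊕ 65 = 4d
byte 2: (a5 ⊕ ea) ⊕ 79 = 4f ⊕ 79 = 36
byte 3: (c3 ⊕ 2f) ⊕ 3d = ec ⊕ 3d = d1
byte 4: (a1 ⊕ c2) ⊕ 30 = 63 ⊕ 30 = 53
byte 5: (7e ⊕ c7) ⊕ 78 = b9 ⊕ 78 = c1
byte 6: (9c ⊕ 57) ⊕ 20 = cb ⊕ 20 = eb
byte 7: (94 ⊕ eb) ⊕ 74 = 7f ⊕ 74 = 0b
byte 8: (49 ⊕ f2) ⊕ 68 = bb ⊕ 68 = d3
byte 9: (f4 ⊕ bf) ⊕ 65 = 4b ⊕ 65 = 2e

ff4d36d153c1eb0bd32e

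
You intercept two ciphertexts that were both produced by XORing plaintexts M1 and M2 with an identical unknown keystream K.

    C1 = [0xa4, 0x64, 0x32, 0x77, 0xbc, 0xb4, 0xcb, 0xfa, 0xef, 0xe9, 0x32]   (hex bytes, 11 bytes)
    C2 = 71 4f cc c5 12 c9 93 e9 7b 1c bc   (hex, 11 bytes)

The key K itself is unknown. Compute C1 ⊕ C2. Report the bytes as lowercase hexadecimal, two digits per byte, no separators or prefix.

C1 ⊕ C2 = (M1 ⊕ K) ⊕ (M2 ⊕ K) = M1 ⊕ M2 — the shared key cancels under XOR.
byte 0: 164 XOR 113 = 213
byte 1: 100 XOR  79 =  43
byte 2:  50 XOR 204 = 254
byte 3: 119 XOR 197 = 178
byte 4: 188 XOR  18 = 174
byte 5: 180 XOR 201 = 125
byte 6: 203 XOR 147 =  88
byte 7: 250 XOR 233 =  19
byte 8: 239 XOR 123 = 148
byte 9: 233 XOR  28 = 245
byte 10:  50 XOR 188 = 142

d52bfeb2ae7d581394f58e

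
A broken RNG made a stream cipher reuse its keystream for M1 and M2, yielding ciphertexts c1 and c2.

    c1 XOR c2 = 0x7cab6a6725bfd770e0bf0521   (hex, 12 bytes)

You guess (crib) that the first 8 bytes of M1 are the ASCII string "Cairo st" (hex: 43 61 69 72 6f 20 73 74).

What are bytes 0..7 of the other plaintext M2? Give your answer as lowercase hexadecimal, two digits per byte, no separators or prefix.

Since c1 ⊕ c2 = M1 ⊕ M2, XORing with the guessed M1 bytes yields the corresponding M2 bytes: M2 = (c1 ⊕ c2) ⊕ M1.
byte 0: 7c ^ 43 = 3f
byte 1: ab ^ 61 = ca
byte 2: 6a ^ 69 = 03
byte 3: 67 ^ 72 = 15
byte 4: 25 ^ 6f = 4a
byte 5: bf ^ 20 = 9f
byte 6: d7 ^ 73 = a4
byte 7: 70 ^ 74 = 04

3fca03154a9fa404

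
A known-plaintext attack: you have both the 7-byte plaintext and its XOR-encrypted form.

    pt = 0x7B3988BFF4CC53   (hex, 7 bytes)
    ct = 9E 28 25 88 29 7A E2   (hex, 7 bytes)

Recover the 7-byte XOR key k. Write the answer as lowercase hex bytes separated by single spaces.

Since ct = pt ⊕ k, XORing both sides with pt gives k = pt ⊕ ct.
7b ^ 9e = e5
39 ^ 28 = 11
88 ^ 25 = ad
bf ^ 88 = 37
f4 ^ 29 = dd
cc ^ 7a = b6
53 ^ e2 = b1

e5 11 ad 37 dd b6 b1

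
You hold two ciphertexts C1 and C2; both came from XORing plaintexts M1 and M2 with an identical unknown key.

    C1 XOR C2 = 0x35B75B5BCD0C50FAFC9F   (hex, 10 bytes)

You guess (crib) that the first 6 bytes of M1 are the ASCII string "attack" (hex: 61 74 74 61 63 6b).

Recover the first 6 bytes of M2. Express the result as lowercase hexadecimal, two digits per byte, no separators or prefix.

54c32f3aae67

Since C1 ⊕ C2 = M1 ⊕ M2, XORing with the guessed M1 bytes yields the corresponding M2 bytes: M2 = (C1 ⊕ C2) ⊕ M1.
 53 xor  97 =  84
183 xor 116 = 195
 91 xor 116 =  47
 91 xor  97 =  58
205 xor  99 = 174
 12 xor 107 = 103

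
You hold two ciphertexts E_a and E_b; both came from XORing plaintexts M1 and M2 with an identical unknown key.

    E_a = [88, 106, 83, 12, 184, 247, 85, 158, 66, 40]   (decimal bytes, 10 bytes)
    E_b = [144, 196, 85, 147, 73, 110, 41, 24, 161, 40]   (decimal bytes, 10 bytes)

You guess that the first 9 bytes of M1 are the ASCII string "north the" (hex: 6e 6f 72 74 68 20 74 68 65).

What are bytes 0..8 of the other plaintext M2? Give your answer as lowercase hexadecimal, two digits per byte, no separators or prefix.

a6c174eb99b908ee86

First, E_a ⊕ E_b = (M1 ⊕ K) ⊕ (M2 ⊕ K) = M1 ⊕ M2, so the key drops out. Then M2 = (M1 ⊕ M2) ⊕ M1 over the first 9 bytes.
byte 0: (58 ^ 90) ^ 6e = c8 ^ 6e = a6
byte 1: (6a ^ c4) ^ 6f = ae ^ 6f = c1
byte 2: (53 ^ 55) ^ 72 = 06 ^ 72 = 74
byte 3: (0c ^ 93) ^ 74 = 9f ^ 74 = eb
byte 4: (b8 ^ 49) ^ 68 = f1 ^ 68 = 99
byte 5: (f7 ^ 6e) ^ 20 = 99 ^ 20 = b9
byte 6: (55 ^ 29) ^ 74 = 7c ^ 74 = 08
byte 7: (9e ^ 18) ^ 68 = 86 ^ 68 = ee
byte 8: (42 ^ a1) ^ 65 = e3 ^ 65 = 86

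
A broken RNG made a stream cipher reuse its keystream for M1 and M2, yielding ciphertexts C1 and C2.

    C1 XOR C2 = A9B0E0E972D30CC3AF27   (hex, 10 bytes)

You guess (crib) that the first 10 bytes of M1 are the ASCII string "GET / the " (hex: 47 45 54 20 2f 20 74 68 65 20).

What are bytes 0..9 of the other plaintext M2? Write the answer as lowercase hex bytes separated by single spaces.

ee f5 b4 c9 5d f3 78 ab ca 07

Since C1 ⊕ C2 = M1 ⊕ M2, XORing with the guessed M1 bytes yields the corresponding M2 bytes: M2 = (C1 ⊕ C2) ⊕ M1.
a9 XOR 47 = ee
b0 XOR 45 = f5
e0 XOR 54 = b4
e9 XOR 20 = c9
72 XOR 2f = 5d
d3 XOR 20 = f3
0c XOR 74 = 78
c3 XOR 68 = ab
af XOR 65 = ca
27 XOR 20 = 07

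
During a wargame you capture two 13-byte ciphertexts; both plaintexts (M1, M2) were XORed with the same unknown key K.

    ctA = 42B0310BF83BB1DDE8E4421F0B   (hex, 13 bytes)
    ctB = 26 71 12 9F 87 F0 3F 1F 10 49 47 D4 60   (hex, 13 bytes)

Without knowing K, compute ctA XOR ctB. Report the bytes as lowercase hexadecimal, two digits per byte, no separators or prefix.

64c123947fcb8ec2f8ad05cb6b

ctA ⊕ ctB = (M1 ⊕ K) ⊕ (M2 ⊕ K) = M1 ⊕ M2 — the shared key cancels under XOR.
42 ^ 26 = 64
b0 ^ 71 = c1
31 ^ 12 = 23
0b ^ 9f = 94
f8 ^ 87 = 7f
3b ^ f0 = cb
b1 ^ 3f = 8e
dd ^ 1f = c2
e8 ^ 10 = f8
e4 ^ 49 = ad
42 ^ 47 = 05
1f ^ d4 = cb
0b ^ 60 = 6b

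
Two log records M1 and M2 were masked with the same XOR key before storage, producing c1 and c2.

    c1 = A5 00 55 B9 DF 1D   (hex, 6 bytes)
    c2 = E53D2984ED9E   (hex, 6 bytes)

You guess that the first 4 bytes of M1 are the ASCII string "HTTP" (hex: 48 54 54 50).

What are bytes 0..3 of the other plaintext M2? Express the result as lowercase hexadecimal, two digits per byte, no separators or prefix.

0869286d

First, c1 ⊕ c2 = (M1 ⊕ K) ⊕ (M2 ⊕ K) = M1 ⊕ M2, so the key drops out. Then M2 = (M1 ⊕ M2) ⊕ M1 over the first 4 bytes.
byte 0: (a5 ⊕ e5) ⊕ 48 = 40 ⊕ 48 = 08
byte 1: (00 ⊕ 3d) ⊕ 54 = 3d ⊕ 54 = 69
byte 2: (55 ⊕ 29) ⊕ 54 = 7c ⊕ 54 = 28
byte 3: (b9 ⊕ 84) ⊕ 50 = 3d ⊕ 50 = 6d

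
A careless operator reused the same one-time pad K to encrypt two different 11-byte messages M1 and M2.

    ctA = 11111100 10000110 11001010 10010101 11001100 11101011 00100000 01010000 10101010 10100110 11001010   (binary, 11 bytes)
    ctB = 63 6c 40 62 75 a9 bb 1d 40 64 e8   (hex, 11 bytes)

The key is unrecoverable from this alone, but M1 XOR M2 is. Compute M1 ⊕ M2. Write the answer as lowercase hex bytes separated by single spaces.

9f ea 8a f7 b9 42 9b 4d ea c2 22

ctA ⊕ ctB = (M1 ⊕ K) ⊕ (M2 ⊕ K) = M1 ⊕ M2 — the shared key cancels under XOR.
11111100 xor 01100011 = 10011111
10000110 xor 01101100 = 11101010
11001010 xor 01000000 = 10001010
10010101 xor 01100010 = 11110111
11001100 xor 01110101 = 10111001
11101011 xor 10101001 = 01000010
00100000 xor 10111011 = 10011011
01010000 xor 00011101 = 01001101
10101010 xor 01000000 = 11101010
10100110 xor 01100100 = 11000010
11001010 xor 11101000 = 00100010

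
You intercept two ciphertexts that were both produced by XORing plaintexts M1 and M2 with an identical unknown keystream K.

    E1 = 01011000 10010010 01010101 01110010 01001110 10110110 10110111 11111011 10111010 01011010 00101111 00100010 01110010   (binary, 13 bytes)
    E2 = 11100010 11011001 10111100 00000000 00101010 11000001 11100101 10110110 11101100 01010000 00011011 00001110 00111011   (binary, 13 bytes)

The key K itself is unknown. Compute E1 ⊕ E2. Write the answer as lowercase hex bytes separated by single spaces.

E1 ⊕ E2 = (M1 ⊕ K) ⊕ (M2 ⊕ K) = M1 ⊕ M2 — the shared key cancels under XOR.
byte 0: 58 ⊕ e2 = ba
byte 1: 92 ⊕ d9 = 4b
byte 2: 55 ⊕ bc = e9
byte 3: 72 ⊕ 00 = 72
byte 4: 4e ⊕ 2a = 64
byte 5: b6 ⊕ c1 = 77
byte 6: b7 ⊕ e5 = 52
byte 7: fb ⊕ b6 = 4d
byte 8: ba ⊕ ec = 56
byte 9: 5a ⊕ 50 = 0a
byte 10: 2f ⊕ 1b = 34
byte 11: 22 ⊕ 0e = 2c
byte 12: 72 ⊕ 3b = 49

ba 4b e9 72 64 77 52 4d 56 0a 34 2c 49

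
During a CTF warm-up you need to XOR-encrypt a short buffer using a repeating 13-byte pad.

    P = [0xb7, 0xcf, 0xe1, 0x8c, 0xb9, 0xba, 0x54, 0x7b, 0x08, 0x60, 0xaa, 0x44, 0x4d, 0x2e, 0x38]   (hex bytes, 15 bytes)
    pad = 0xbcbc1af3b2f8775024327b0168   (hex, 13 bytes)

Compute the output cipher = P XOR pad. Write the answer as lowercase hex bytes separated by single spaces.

0b 73 fb 7f 0b 42 23 2b 2c 52 d1 45 25 92 84

The 13-byte key repeats, so the effective keystream is bc bc 1a f3 b2 f8 77 50 24 32 7b 01 68 bc bc.
byte 0: b7 ⊕ bc = 0b
byte 1: cf ⊕ bc = 73
byte 2: e1 ⊕ 1a = fb
byte 3: 8c ⊕ f3 = 7f
byte 4: b9 ⊕ b2 = 0b
byte 5: ba ⊕ f8 = 42
byte 6: 54 ⊕ 77 = 23
byte 7: 7b ⊕ 50 = 2b
byte 8: 08 ⊕ 24 = 2c
byte 9: 60 ⊕ 32 = 52
byte 10: aa ⊕ 7b = d1
byte 11: 44 ⊕ 01 = 45
byte 12: 4d ⊕ 68 = 25
byte 13: 2e ⊕ bc = 92
byte 14: 38 ⊕ bc = 84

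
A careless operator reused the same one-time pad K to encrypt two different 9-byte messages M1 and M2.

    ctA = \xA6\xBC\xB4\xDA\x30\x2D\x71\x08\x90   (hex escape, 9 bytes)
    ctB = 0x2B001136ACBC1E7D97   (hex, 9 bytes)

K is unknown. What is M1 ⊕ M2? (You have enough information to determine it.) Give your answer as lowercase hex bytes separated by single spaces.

ctA ⊕ ctB = (M1 ⊕ K) ⊕ (M2 ⊕ K) = M1 ⊕ M2 — the shared key cancels under XOR.
byte 0: a6 ^ 2b = 8d
byte 1: bc ^ 00 = bc
byte 2: b4 ^ 11 = a5
byte 3: da ^ 36 = ec
byte 4: 30 ^ ac = 9c
byte 5: 2d ^ bc = 91
byte 6: 71 ^ 1e = 6f
byte 7: 08 ^ 7d = 75
byte 8: 90 ^ 97 = 07

8d bc a5 ec 9c 91 6f 75 07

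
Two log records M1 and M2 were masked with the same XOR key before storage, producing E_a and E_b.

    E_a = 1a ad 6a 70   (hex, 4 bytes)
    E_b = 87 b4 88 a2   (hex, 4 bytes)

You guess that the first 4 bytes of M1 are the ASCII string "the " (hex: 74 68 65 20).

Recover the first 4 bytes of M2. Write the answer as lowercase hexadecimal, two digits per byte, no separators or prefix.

e97187f2

First, E_a ⊕ E_b = (M1 ⊕ K) ⊕ (M2 ⊕ K) = M1 ⊕ M2, so the key drops out. Then M2 = (M1 ⊕ M2) ⊕ M1 over the first 4 bytes.
byte 0: (1a ⊕ 87) ⊕ 74 = 9d ⊕ 74 = e9
byte 1: (ad ⊕ b4) ⊕ 68 = 19 ⊕ 68 = 71
byte 2: (6a ⊕ 88) ⊕ 65 = e2 ⊕ 65 = 87
byte 3: (70 ⊕ a2) ⊕ 20 = d2 ⊕ 20 = f2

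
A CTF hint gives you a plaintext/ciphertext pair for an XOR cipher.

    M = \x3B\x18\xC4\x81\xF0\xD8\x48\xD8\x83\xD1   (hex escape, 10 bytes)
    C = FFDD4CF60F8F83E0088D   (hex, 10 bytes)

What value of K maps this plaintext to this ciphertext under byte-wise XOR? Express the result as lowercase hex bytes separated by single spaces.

Since C = M ⊕ K, XORing both sides with M gives K = M ⊕ C.
3b XOR ff = c4
18 XOR dd = c5
c4 XOR 4c = 88
81 XOR f6 = 77
f0 XOR 0f = ff
d8 XOR 8f = 57
48 XOR 83 = cb
d8 XOR e0 = 38
83 XOR 08 = 8b
d1 XOR 8d = 5c

c4 c5 88 77 ff 57 cb 38 8b 5c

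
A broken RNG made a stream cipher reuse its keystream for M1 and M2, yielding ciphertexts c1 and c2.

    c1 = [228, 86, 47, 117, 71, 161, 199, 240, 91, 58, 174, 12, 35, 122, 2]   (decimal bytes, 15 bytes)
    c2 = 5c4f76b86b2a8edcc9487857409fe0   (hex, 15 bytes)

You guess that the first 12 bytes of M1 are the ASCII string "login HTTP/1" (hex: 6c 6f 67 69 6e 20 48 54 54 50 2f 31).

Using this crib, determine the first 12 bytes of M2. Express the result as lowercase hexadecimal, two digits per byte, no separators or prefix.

d4763ea442ab0178c622f96a

First, c1 ⊕ c2 = (M1 ⊕ K) ⊕ (M2 ⊕ K) = M1 ⊕ M2, so the key drops out. Then M2 = (M1 ⊕ M2) ⊕ M1 over the first 12 bytes.
byte 0: (e4 XOR 5c) XOR 6c = b8 XOR 6c = d4
byte 1: (56 XOR 4f) XOR 6f = 19 XOR 6f = 76
byte 2: (2f XOR 76) XOR 67 = 59 XOR 67 = 3e
byte 3: (75 XOR b8) XOR 69 = cd XOR 69 = a4
byte 4: (47 XOR 6b) XOR 6e = 2c XOR 6e = 42
byte 5: (a1 XOR 2a) XOR 20 = 8b XOR 20 = ab
byte 6: (c7 XOR 8e) XOR 48 = 49 XOR 48 = 01
byte 7: (f0 XOR dc) XOR 54 = 2c XOR 54 = 78
byte 8: (5b XOR c9) XOR 54 = 92 XOR 54 = c6
byte 9: (3a XOR 48) XOR 50 = 72 XOR 50 = 22
byte 10: (ae XOR 78) XOR 2f = d6 XOR 2f = f9
byte 11: (0c XOR 57) XOR 31 = 5b XOR 31 = 6a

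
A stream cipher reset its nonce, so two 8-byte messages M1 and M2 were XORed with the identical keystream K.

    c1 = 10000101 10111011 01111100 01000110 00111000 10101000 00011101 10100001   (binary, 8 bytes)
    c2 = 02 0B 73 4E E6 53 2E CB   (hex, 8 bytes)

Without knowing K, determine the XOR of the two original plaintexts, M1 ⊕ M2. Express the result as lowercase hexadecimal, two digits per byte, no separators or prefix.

c1 ⊕ c2 = (M1 ⊕ K) ⊕ (M2 ⊕ K) = M1 ⊕ M2 — the shared key cancels under XOR.
10000101 ^ 00000010 = 10000111
10111011 ^ 00001011 = 10110000
01111100 ^ 01110011 = 00001111
01000110 ^ 01001110 = 00001000
00111000 ^ 11100110 = 11011110
10101000 ^ 01010011 = 11111011
00011101 ^ 00101110 = 00110011
10100001 ^ 11001011 = 01101010

87b00f08defb336a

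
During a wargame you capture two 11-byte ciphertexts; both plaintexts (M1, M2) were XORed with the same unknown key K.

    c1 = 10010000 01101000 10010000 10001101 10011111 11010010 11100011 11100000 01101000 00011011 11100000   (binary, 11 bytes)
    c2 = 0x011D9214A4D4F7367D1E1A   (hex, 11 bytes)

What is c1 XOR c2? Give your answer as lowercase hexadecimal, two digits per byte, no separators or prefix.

917502993b0614d61505fa

c1 ⊕ c2 = (M1 ⊕ K) ⊕ (M2 ⊕ K) = M1 ⊕ M2 — the shared key cancels under XOR.
90 XOR 01 = 91
68 XOR 1d = 75
90 XOR 92 = 02
8d XOR 14 = 99
9f XOR a4 = 3b
d2 XOR d4 = 06
e3 XOR f7 = 14
e0 XOR 36 = d6
68 XOR 7d = 15
1b XOR 1e = 05
e0 XOR 1a = fa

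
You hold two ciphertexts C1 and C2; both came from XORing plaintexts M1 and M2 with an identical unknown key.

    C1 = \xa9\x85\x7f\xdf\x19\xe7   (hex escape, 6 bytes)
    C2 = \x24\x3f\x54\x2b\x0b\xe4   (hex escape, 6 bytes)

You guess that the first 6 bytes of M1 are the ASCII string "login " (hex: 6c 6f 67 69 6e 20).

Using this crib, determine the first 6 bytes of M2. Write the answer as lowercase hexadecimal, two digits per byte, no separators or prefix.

First, C1 ⊕ C2 = (M1 ⊕ K) ⊕ (M2 ⊕ K) = M1 ⊕ M2, so the key drops out. Then M2 = (M1 ⊕ M2) ⊕ M1 over the first 6 bytes.
byte 0: (a9 ^ 24) ^ 6c = 8d ^ 6c = e1
byte 1: (85 ^ 3f) ^ 6f = ba ^ 6f = d5
byte 2: (7f ^ 54) ^ 67 = 2b ^ 67 = 4c
byte 3: (df ^ 2b) ^ 69 = f4 ^ 69 = 9d
byte 4: (19 ^ 0b) ^ 6e = 12 ^ 6e = 7c
byte 5: (e7 ^ e4) ^ 20 = 03 ^ 20 = 23

e1d54c9d7c23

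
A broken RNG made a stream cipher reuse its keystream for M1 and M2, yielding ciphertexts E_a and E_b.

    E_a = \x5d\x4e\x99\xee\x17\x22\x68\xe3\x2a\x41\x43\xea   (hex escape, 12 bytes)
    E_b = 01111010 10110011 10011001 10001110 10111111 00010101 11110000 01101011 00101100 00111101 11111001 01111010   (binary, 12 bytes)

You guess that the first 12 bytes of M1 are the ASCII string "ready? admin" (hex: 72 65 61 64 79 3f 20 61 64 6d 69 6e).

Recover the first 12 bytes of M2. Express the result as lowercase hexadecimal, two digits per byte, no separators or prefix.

55986104d108b8e96211d3fe

First, E_a ⊕ E_b = (M1 ⊕ K) ⊕ (M2 ⊕ K) = M1 ⊕ M2, so the key drops out. Then M2 = (M1 ⊕ M2) ⊕ M1 over the first 12 bytes.
byte 0: (5d XOR 7a) XOR 72 = 27 XOR 72 = 55
byte 1: (4e XOR b3) XOR 65 = fd XOR 65 = 98
byte 2: (99 XOR 99) XOR 61 = 00 XOR 61 = 61
byte 3: (ee XOR 8e) XOR 64 = 60 XOR 64 = 04
byte 4: (17 XOR bf) XOR 79 = a8 XOR 79 = d1
byte 5: (22 XOR 15) XOR 3f = 37 XOR 3f = 08
byte 6: (68 XOR f0) XOR 20 = 98 XOR 20 = b8
byte 7: (e3 XOR 6b) XOR 61 = 88 XOR 61 = e9
byte 8: (2a XOR 2c) XOR 64 = 06 XOR 64 = 62
byte 9: (41 XOR 3d) XOR 6d = 7c XOR 6d = 11
byte 10: (43 XOR f9) XOR 69 = ba XOR 69 = d3
byte 11: (ea XOR 7a) XOR 6e = 90 XOR 6e = fe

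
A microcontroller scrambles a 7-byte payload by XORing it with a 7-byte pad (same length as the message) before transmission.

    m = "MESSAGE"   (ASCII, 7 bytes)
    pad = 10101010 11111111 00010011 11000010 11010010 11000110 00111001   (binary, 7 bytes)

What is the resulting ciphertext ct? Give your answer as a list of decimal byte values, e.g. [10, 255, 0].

XOR is its own inverse, so applying the key byte-wise gives the result directly.
01001101 ^ 10101010 = 11100111
01000101 ^ 11111111 = 10111010
01010011 ^ 00010011 = 01000000
01010011 ^ 11000010 = 10010001
01000001 ^ 11010010 = 10010011
01000111 ^ 11000110 = 10000001
01000101 ^ 00111001 = 01111100

[231, 186, 64, 145, 147, 129, 124]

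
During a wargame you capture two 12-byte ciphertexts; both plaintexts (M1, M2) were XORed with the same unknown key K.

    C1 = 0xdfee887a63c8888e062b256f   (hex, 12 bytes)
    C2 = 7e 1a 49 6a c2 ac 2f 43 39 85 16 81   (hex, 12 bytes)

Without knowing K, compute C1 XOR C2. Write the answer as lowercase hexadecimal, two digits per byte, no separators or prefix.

a1f4c110a164a7cd3fae33ee

C1 ⊕ C2 = (M1 ⊕ K) ⊕ (M2 ⊕ K) = M1 ⊕ M2 — the shared key cancels under XOR.
df xor 7e = a1
ee xor 1a = f4
88 xor 49 = c1
7a xor 6a = 10
63 xor c2 = a1
c8 xor ac = 64
88 xor 2f = a7
8e xor 43 = cd
06 xor 39 = 3f
2b xor 85 = ae
25 xor 16 = 33
6f xor 81 = ee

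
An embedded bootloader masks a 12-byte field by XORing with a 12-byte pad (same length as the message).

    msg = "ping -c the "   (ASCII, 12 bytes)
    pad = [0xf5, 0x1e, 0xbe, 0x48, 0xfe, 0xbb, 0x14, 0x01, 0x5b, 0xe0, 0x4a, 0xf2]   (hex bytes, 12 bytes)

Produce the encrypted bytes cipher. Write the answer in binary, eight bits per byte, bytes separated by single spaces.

01110000 ⊕ 11110101 = 10000101
01101001 ⊕ 00011110 = 01110111
01101110 ⊕ 10111110 = 11010000
01100111 ⊕ 01001000 = 00101111
00100000 ⊕ 11111110 = 11011110
00101101 ⊕ 10111011 = 10010110
01100011 ⊕ 00010100 = 01110111
00100000 ⊕ 00000001 = 00100001
01110100 ⊕ 01011011 = 00101111
01101000 ⊕ 11100000 = 10001000
01100101 ⊕ 01001010 = 00101111
00100000 ⊕ 11110010 = 11010010

10000101 01110111 11010000 00101111 11011110 10010110 01110111 00100001 00101111 10001000 00101111 11010010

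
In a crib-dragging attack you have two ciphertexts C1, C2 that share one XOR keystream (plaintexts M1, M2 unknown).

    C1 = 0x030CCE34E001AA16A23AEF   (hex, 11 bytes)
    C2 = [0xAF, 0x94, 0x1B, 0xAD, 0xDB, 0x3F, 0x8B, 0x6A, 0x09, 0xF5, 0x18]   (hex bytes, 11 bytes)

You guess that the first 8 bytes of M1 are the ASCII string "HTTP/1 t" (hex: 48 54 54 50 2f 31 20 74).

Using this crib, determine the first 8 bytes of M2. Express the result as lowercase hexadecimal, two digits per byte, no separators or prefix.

First, C1 ⊕ C2 = (M1 ⊕ K) ⊕ (M2 ⊕ K) = M1 ⊕ M2, so the key drops out. Then M2 = (M1 ⊕ M2) ⊕ M1 over the first 8 bytes.
byte 0: (03 XOR af) XOR 48 = ac XOR 48 = e4
byte 1: (0c XOR 94) XOR 54 = 98 XOR 54 = cc
byte 2: (ce XOR 1b) XOR 54 = d5 XOR 54 = 81
byte 3: (34 XOR ad) XOR 50 = 99 XOR 50 = c9
byte 4: (e0 XOR db) XOR 2f = 3b XOR 2f = 14
byte 5: (01 XOR 3f) XOR 31 = 3e XOR 31 = 0f
byte 6: (aa XOR 8b) XOR 20 = 21 XOR 20 = 01
byte 7: (16 XOR 6a) XOR 74 = 7c XOR 74 = 08

e4cc81c9140f0108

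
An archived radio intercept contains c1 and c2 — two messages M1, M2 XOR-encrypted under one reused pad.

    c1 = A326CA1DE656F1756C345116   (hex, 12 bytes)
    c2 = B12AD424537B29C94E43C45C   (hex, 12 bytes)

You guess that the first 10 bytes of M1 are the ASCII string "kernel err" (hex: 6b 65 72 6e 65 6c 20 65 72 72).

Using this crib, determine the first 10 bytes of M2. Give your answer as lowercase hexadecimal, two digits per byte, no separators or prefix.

79696c57d041f8d95005

First, c1 ⊕ c2 = (M1 ⊕ K) ⊕ (M2 ⊕ K) = M1 ⊕ M2, so the key drops out. Then M2 = (M1 ⊕ M2) ⊕ M1 over the first 10 bytes.
byte 0: (a3 xor b1) xor 6b = 12 xor 6b = 79
byte 1: (26 xor 2a) xor 65 = 0c xor 65 = 69
byte 2: (ca xor d4) xor 72 = 1e xor 72 = 6c
byte 3: (1d xor 24) xor 6e = 39 xor 6e = 57
byte 4: (e6 xor 53) xor 65 = b5 xor 65 = d0
byte 5: (56 xor 7b) xor 6c = 2d xor 6c = 41
byte 6: (f1 xor 29) xor 20 = d8 xor 20 = f8
byte 7: (75 xor c9) xor 65 = bc xor 65 = d9
byte 8: (6c xor 4e) xor 72 = 22 xor 72 = 50
byte 9: (34 xor 43) xor 72 = 77 xor 72 = 05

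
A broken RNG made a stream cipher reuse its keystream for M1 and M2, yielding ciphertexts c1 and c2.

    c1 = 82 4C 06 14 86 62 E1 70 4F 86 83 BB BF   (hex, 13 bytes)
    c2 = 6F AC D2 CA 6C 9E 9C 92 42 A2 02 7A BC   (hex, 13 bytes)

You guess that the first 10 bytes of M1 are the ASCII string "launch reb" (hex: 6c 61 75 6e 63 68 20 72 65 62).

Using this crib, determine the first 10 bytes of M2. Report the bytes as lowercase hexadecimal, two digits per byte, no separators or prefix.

8181a1b089945d906846

First, c1 ⊕ c2 = (M1 ⊕ K) ⊕ (M2 ⊕ K) = M1 ⊕ M2, so the key drops out. Then M2 = (M1 ⊕ M2) ⊕ M1 over the first 10 bytes.
byte 0: (82 xor 6f) xor 6c = ed xor 6c = 81
byte 1: (4c xor ac) xor 61 = e0 xor 61 = 81
byte 2: (06 xor d2) xor 75 = d4 xor 75 = a1
byte 3: (14 xor ca) xor 6e = de xor 6e = b0
byte 4: (86 xor 6c) xor 63 = ea xor 63 = 89
byte 5: (62 xor 9e) xor 68 = fc xor 68 = 94
byte 6: (e1 xor 9c) xor 20 = 7d xor 20 = 5d
byte 7: (70 xor 92) xor 72 = e2 xor 72 = 90
byte 8: (4f xor 42) xor 65 = 0d xor 65 = 68
byte 9: (86 xor a2) xor 62 = 24 xor 62 = 46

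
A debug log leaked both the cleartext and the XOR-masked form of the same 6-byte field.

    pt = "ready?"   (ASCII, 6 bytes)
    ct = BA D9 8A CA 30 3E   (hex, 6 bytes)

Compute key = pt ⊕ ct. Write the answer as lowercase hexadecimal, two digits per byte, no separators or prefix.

Since ct = pt ⊕ key, XORing both sides with pt gives key = pt ⊕ ct.
114 ⊕ 186 = 200
101 ⊕ 217 = 188
 97 ⊕ 138 = 235
100 ⊕ 202 = 174
121 ⊕  48 =  73
 63 ⊕  62 =   1

c8bcebae4901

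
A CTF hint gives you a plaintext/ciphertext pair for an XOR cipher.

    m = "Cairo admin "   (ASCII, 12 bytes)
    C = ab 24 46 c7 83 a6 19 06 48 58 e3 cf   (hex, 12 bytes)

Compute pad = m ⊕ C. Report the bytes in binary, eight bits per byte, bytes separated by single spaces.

11101000 01000101 00101111 10110101 11101100 10000110 01111000 01100010 00100101 00110001 10001101 11101111

Since C = m ⊕ pad, XORing both sides with m gives pad = m ⊕ C.
43 ⊕ ab = e8
61 ⊕ 24 = 45
69 ⊕ 46 = 2f
72 ⊕ c7 = b5
6f ⊕ 83 = ec
20 ⊕ a6 = 86
61 ⊕ 19 = 78
64 ⊕ 06 = 62
6d ⊕ 48 = 25
69 ⊕ 58 = 31
6e ⊕ e3 = 8d
20 ⊕ cf = ef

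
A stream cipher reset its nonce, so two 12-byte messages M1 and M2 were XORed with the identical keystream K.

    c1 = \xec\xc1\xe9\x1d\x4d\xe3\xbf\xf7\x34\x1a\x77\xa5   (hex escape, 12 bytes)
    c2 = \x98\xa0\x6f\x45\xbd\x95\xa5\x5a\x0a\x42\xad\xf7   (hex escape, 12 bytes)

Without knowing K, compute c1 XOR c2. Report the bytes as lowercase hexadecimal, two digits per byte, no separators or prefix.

c1 ⊕ c2 = (M1 ⊕ K) ⊕ (M2 ⊕ K) = M1 ⊕ M2 — the shared key cancels under XOR.
ec ⊕ 98 = 74
c1 ⊕ a0 = 61
e9 ⊕ 6f = 86
1d ⊕ 45 = 58
4d ⊕ bd = f0
e3 ⊕ 95 = 76
bf ⊕ a5 = 1a
f7 ⊕ 5a = ad
34 ⊕ 0a = 3e
1a ⊕ 42 = 58
77 ⊕ ad = da
a5 ⊕ f7 = 52

74618658f0761aad3e58da52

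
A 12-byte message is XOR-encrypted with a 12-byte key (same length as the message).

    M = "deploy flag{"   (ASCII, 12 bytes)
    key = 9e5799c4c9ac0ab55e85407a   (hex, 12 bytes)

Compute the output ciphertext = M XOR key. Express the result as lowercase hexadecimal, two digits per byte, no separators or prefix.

XOR is its own inverse, so applying the key byte-wise gives the result directly.
64 XOR 9e = fa
65 XOR 57 = 32
70 XOR 99 = e9
6c XOR c4 = a8
6f XOR c9 = a6
79 XOR ac = d5
20 XOR 0a = 2a
66 XOR b5 = d3
6c XOR 5e = 32
61 XOR 85 = e4
67 XOR 40 = 27
7b XOR 7a = 01

fa32e9a8a6d52ad332e42701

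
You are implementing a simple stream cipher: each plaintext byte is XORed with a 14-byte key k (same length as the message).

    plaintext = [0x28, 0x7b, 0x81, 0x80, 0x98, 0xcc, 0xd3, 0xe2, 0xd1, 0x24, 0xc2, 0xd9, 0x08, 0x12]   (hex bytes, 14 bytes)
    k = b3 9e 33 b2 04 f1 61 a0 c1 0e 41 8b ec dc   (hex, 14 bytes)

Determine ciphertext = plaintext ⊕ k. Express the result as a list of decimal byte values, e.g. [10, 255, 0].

[155, 229, 178, 50, 156, 61, 178, 66, 16, 42, 131, 82, 228, 206]

byte 0: 28 ⊕ b3 = 9b
byte 1: 7b ⊕ 9e = e5
byte 2: 81 ⊕ 33 = b2
byte 3: 80 ⊕ b2 = 32
byte 4: 98 ⊕ 04 = 9c
byte 5: cc ⊕ f1 = 3d
byte 6: d3 ⊕ 61 = b2
byte 7: e2 ⊕ a0 = 42
byte 8: d1 ⊕ c1 = 10
byte 9: 24 ⊕ 0e = 2a
byte 10: c2 ⊕ 41 = 83
byte 11: d9 ⊕ 8b = 52
byte 12: 08 ⊕ ec = e4
byte 13: 12 ⊕ dc = ce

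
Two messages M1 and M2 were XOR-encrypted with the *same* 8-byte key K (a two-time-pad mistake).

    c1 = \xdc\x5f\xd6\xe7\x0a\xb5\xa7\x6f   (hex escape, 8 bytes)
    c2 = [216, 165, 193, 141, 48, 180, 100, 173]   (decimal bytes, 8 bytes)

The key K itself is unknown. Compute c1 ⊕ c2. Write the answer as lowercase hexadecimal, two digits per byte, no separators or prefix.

c1 ⊕ c2 = (M1 ⊕ K) ⊕ (M2 ⊕ K) = M1 ⊕ M2 — the shared key cancels under XOR.
220 XOR 216 =   4
 95 XOR 165 = 250
214 XOR 193 =  23
231 XOR 141 = 106
 10 XOR  48 =  58
181 XOR 180 =   1
167 XOR 100 = 195
111 XOR 173 = 194

04fa176a3a01c3c2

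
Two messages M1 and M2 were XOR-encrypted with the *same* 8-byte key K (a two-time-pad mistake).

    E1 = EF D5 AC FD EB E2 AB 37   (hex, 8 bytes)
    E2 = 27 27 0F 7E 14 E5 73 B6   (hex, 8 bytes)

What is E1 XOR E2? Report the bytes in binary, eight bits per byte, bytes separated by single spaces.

11001000 11110010 10100011 10000011 11111111 00000111 11011000 10000001

E1 ⊕ E2 = (M1 ⊕ K) ⊕ (M2 ⊕ K) = M1 ⊕ M2 — the shared key cancels under XOR.
ef ^ 27 = c8
d5 ^ 27 = f2
ac ^ 0f = a3
fd ^ 7e = 83
eb ^ 14 = ff
e2 ^ e5 = 07
ab ^ 73 = d8
37 ^ b6 = 81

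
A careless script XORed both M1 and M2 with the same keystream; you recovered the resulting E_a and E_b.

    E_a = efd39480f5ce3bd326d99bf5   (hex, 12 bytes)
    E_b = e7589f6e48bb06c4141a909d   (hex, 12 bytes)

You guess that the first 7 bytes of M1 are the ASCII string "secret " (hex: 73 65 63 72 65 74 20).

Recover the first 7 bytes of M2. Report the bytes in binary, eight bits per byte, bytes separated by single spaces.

First, E_a ⊕ E_b = (M1 ⊕ K) ⊕ (M2 ⊕ K) = M1 ⊕ M2, so the key drops out. Then M2 = (M1 ⊕ M2) ⊕ M1 over the first 7 bytes.
byte 0: (ef xor e7) xor 73 = 08 xor 73 = 7b
byte 1: (d3 xor 58) xor 65 = 8b xor 65 = ee
byte 2: (94 xor 9f) xor 63 = 0b xor 63 = 68
byte 3: (80 xor 6e) xor 72 = ee xor 72 = 9c
byte 4: (f5 xor 48) xor 65 = bd xor 65 = d8
byte 5: (ce xor bb) xor 74 = 75 xor 74 = 01
byte 6: (3b xor 06) xor 20 = 3d xor 20 = 1d

01111011 11101110 01101000 10011100 11011000 00000001 00011101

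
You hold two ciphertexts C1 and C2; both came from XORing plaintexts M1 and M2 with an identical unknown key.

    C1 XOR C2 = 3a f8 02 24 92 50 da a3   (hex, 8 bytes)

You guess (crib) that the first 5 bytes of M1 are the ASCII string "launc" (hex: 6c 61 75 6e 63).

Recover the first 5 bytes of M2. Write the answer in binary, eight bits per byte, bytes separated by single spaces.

01010110 10011001 01110111 01001010 11110001

Since C1 ⊕ C2 = M1 ⊕ M2, XORing with the guessed M1 bytes yields the corresponding M2 bytes: M2 = (C1 ⊕ C2) ⊕ M1.
3a xor 6c = 56
f8 xor 61 = 99
02 xor 75 = 77
24 xor 6e = 4a
92 xor 63 = f1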